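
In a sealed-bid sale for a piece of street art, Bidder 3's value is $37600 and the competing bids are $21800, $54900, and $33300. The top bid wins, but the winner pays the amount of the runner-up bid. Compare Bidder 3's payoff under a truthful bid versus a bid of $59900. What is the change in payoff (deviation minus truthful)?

The highest competing bid is $54900.
Bidding truthfully at $37600: the top bid is $54900 (a rival), so Bidder 3 loses. Payoff = $0.
Bidding $59900: Bidder 3 has the top bid, wins, and pays the second-highest bid $54900. Payoff = $37600 − $54900 = -$17300.
Change = -$17300 − $0 = -$17300.
This is the dominant-strategy logic: truthful bidding weakly beats any alternative.

Change in payoff: -$17300.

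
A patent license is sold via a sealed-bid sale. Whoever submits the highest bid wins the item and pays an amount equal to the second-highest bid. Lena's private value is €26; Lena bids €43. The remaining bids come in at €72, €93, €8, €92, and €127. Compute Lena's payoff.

Payoff = €0.

Highest competing bid: €127.
Lena's bid €43 is not the highest, so Lena loses, pays nothing, and earns zero payoff.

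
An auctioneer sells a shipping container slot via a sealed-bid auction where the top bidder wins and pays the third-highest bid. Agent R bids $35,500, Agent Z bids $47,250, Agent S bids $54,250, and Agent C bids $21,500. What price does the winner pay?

$35,500

Bids in descending order: Agent S $54,250 > Agent Z $47,250 > Agent R $35,500 > Agent C $21,500.
Agent S is the highest bidder, so Agent S wins.
Under the third-price rule, the price is the third-highest bid: $35,500.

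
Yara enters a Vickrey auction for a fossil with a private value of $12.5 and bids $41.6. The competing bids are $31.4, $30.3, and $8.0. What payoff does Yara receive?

Payoff = -$18.9.

Highest competing bid: $31.4.
Yara's bid $41.6 is the highest overall, so Yara wins and pays the second-highest bid, $31.4.
Payoff = value − price = $12.5 − $31.4 = -$18.9.
Overbidding won the item at a price above value — truthful bidding would have avoided this loss.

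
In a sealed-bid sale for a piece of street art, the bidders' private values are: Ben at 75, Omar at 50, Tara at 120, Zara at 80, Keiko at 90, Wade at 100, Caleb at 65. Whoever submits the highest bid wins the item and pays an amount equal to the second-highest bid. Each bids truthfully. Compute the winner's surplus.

Surplus = 20.

Sorted high to low: Tara 120; Wade 100; Keiko 90; Zara 80; Ben 75; Caleb 65; Omar 50.
Tara wins with the top bid and pays the second-highest, 100.
Surplus = 120 − 100 = 20.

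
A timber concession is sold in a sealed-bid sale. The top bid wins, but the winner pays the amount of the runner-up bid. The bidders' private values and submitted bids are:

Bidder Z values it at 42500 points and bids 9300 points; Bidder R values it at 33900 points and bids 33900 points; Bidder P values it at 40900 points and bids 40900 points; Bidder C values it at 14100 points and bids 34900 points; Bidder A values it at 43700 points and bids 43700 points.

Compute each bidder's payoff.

Bids in descending order: Bidder A 43700 points, then Bidder P 40900 points, then Bidder C 34900 points, then Bidder R 33900 points, then Bidder Z 9300 points.
Bidder A has the top bid and wins; the price is the second-highest bid, 40900 points.
Bidder A's payoff = 43700 points − 40900 points = 2800 points. All other bidders lose, so their payoff is 0.

Payoffs: Bidder Z 0 points, Bidder R 0 points, Bidder P 0 points, Bidder C 0 points, Bidder A 2800 points.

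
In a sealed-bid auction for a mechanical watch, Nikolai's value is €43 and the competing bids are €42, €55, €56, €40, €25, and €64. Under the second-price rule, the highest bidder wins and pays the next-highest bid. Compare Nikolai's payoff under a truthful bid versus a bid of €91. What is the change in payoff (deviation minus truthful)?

The highest competing bid is €64.
Bidding truthfully at €43: the top bid is €64 (a rival), so Nikolai loses. Payoff = €0.
Bidding €91: Nikolai has the top bid, wins, and pays the second-highest bid €64. Payoff = €43 − €64 = -€21.
Change = -€21 − €0 = -€21.
This is the dominant-strategy logic: truthful bidding weakly beats any alternative.

Change in payoff: -€21.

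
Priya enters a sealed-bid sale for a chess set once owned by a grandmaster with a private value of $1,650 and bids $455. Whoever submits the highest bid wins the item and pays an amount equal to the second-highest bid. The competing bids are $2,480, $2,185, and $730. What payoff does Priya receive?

Highest competing bid: $2,480.
Priya's bid $455 is not the highest, so Priya loses, pays nothing, and earns zero payoff.

Payoff = $0.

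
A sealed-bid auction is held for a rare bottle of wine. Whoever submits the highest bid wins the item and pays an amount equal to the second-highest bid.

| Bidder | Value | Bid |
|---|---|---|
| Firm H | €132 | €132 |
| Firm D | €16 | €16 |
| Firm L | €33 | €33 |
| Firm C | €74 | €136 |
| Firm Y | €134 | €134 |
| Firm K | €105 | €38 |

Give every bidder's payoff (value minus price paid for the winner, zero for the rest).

Sorted high to low: Firm C €136, then Firm Y €134, then Firm H €132, then Firm K €38, then Firm L €33, then Firm D €16.
Firm C has the top bid and wins; the price is the second-highest bid, €134.
Firm C's payoff = €74 − €134 = -€60. All other bidders lose, so their payoff is 0.

Firm H €0, Firm D €0, Firm L €0, Firm C -€60, Firm Y €0, Firm K €0.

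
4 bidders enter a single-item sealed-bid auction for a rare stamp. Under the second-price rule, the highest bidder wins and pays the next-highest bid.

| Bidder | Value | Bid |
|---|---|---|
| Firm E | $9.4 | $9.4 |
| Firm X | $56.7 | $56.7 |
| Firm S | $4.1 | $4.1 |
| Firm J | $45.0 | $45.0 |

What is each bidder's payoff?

Firm E $0.0, Firm X $11.7, Firm S $0.0, Firm J $0.0.

Ranking the bids: Firm X $56.7 > Firm J $45.0 > Firm E $9.4 > Firm S $4.1.
Firm X has the top bid and wins; the price is the second-highest bid, $45.0.
Firm X's payoff = $56.7 − $45.0 = $11.7. All other bidders lose, so their payoff is 0.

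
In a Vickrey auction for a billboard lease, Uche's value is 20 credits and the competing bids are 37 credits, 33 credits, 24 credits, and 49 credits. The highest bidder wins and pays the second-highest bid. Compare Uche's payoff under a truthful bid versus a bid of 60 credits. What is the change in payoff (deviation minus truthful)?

The highest competing bid is 49 credits.
Bidding truthfully at 20 credits: the top bid is 49 credits (a rival), so Uche loses. Payoff = 0 credits.
Bidding 60 credits: Uche has the top bid, wins, and pays the second-highest bid 49 credits. Payoff = 20 credits − 49 credits = -29 credits.
Change = -29 credits − 0 credits = -29 credits.

Change in payoff: -29 credits.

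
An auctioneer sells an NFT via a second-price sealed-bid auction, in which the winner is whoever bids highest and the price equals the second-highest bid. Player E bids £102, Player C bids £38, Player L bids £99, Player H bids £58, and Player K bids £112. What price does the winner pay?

The winner pays £102.

Ranking the bids: Player K £112 > Player E £102 > Player L £99 > Player H £58 > Player C £38.
Player K is the highest bidder, so Player K wins.
Under the second-price rule, the price is the second-highest bid: £102.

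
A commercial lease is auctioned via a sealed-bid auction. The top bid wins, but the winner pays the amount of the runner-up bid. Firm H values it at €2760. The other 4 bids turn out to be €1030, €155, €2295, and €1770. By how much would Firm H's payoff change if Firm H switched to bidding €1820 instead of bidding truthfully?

The highest competing bid is €2295.
Bidding truthfully at €2760: Firm H has the top bid, wins, and pays the second-highest bid €2295. Payoff = €2760 − €2295 = €465.
Bidding €1820: the top bid is €2295 (a rival), so Firm H loses. Payoff = €0.
Change = €0 − €465 = -€465.
Deviating from a truthful bid can only lose payoff in a second-price auction — never gain.

-€465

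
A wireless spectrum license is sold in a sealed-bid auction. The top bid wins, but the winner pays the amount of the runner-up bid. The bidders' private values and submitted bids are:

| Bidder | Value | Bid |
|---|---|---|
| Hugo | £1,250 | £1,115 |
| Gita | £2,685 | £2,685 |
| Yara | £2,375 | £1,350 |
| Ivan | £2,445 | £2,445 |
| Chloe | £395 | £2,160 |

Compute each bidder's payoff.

Ranking the bids: Gita £2,685, then Ivan £2,445, then Chloe £2,160, then Yara £1,350, then Hugo £1,115.
Gita has the top bid and wins; the price is the second-highest bid, £2,445.
Gita's payoff = £2,685 − £2,445 = £240. All other bidders lose, so their payoff is 0.

Payoffs: Hugo £0, Gita £240, Yara £0, Ivan £0, Chloe £0.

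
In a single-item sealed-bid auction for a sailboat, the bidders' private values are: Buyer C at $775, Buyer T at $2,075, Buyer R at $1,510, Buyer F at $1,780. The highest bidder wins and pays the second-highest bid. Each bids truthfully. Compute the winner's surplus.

Bids in descending order: Buyer T $2,075; Buyer F $1,780; Buyer R $1,510; Buyer C $775.
Buyer T wins with the top bid and pays the second-highest, $1,780.
Surplus = $2,075 − $1,780 = $295.

Surplus = $295.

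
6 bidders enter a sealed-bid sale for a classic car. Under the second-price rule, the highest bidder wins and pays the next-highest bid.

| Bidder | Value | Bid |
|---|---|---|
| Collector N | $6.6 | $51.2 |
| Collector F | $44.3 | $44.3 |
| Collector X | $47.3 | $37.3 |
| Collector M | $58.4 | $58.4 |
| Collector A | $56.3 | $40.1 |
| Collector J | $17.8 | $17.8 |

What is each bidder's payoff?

Collector N $0.0, Collector F $0.0, Collector X $0.0, Collector M $7.2, Collector A $0.0, Collector J $0.0.

Sorted high to low: Collector M $58.4 > Collector N $51.2 > Collector F $44.3 > Collector A $40.1 > Collector X $37.3 > Collector J $17.8.
Collector M has the top bid and wins; the price is the second-highest bid, $51.2.
Collector M's payoff = $58.4 − $51.2 = $7.2. All other bidders lose, so their payoff is 0.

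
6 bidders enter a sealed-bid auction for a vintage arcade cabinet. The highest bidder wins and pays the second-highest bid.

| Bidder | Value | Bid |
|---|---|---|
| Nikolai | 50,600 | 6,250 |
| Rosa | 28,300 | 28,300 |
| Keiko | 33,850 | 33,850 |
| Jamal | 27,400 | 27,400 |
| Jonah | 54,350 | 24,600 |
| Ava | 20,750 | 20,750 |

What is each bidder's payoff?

Nikolai 0, Rosa 0, Keiko 5,550, Jamal 0, Jonah 0, Ava 0.

Ordered from highest: Keiko 33,850, then Rosa 28,300, then Jamal 27,400, then Jonah 24,600, then Ava 20,750, then Nikolai 6,250.
Keiko has the top bid and wins; the price is the second-highest bid, 28,300.
Keiko's payoff = 33,850 − 28,300 = 5,550. All other bidders lose, so their payoff is 0.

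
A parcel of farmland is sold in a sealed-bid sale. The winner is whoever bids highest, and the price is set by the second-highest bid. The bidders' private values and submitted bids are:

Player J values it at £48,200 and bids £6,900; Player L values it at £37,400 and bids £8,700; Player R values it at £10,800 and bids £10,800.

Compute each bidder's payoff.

Payoffs: Player J £0, Player L £0, Player R £2,100.

Sorted high to low: Player R £10,800 > Player L £8,700 > Player J £6,900.
Player R has the top bid and wins; the price is the second-highest bid, £8,700.
Player R's payoff = £10,800 − £8,700 = £2,100. All other bidders lose, so their payoff is 0.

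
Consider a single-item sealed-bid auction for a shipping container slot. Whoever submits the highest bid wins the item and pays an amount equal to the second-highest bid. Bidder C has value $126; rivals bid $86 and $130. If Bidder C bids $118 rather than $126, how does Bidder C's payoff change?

Payoff change: $0.

The highest competing bid is $130.
Bidding truthfully at $126: the top bid is $130 (a rival), so Bidder C loses. Payoff = $0.
Bidding $118: the top bid is $130 (a rival), so Bidder C loses. Payoff = $0.
Change = $0 − $0 = $0.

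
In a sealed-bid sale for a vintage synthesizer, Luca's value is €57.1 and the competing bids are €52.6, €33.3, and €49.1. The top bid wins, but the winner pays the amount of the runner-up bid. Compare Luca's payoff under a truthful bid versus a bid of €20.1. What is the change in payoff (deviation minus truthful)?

The highest competing bid is €52.6.
Bidding truthfully at €57.1: Luca has the top bid, wins, and pays the second-highest bid €52.6. Payoff = €57.1 − €52.6 = €4.5.
Bidding €20.1: the top bid is €52.6 (a rival), so Luca loses. Payoff = €0.0.
Change = €0.0 − €4.5 = -€4.5.

Payoff change: -€4.5.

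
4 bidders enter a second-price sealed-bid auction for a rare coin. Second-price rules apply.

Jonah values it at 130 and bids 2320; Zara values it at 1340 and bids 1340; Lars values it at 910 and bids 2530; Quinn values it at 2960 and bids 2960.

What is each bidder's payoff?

Payoffs: Jonah 0, Zara 0, Lars 0, Quinn 430.

Ordered from highest: Quinn 2960 > Lars 2530 > Jonah 2320 > Zara 1340.
Quinn has the top bid and wins; the price is the second-highest bid, 2530.
Quinn's payoff = 2960 − 2530 = 430. All other bidders lose, so their payoff is 0.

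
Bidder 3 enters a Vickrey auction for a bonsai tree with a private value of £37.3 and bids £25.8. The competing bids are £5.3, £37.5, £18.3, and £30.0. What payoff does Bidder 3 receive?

Payoff = £0.0.

Highest competing bid: £37.5.
Bidder 3's bid £25.8 is not the highest, so Bidder 3 loses, pays nothing, and earns zero payoff.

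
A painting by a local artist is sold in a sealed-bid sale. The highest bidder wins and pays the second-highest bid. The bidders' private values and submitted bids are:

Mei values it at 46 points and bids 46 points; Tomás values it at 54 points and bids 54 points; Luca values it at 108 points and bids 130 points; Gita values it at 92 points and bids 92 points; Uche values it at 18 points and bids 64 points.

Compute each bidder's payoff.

Payoffs: Mei 0 points, Tomás 0 points, Luca 16 points, Gita 0 points, Uche 0 points.

Sorted high to low: Luca 130 points > Gita 92 points > Uche 64 points > Tomás 54 points > Mei 46 points.
Luca has the top bid and wins; the price is the second-highest bid, 92 points.
Luca's payoff = 108 points − 92 points = 16 points. All other bidders lose, so their payoff is 0.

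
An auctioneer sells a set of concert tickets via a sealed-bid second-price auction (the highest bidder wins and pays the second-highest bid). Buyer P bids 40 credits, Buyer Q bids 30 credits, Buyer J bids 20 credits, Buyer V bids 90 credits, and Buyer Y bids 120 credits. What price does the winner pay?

90 credits

Ordered from highest: Buyer Y 120 credits > Buyer V 90 credits > Buyer P 40 credits > Buyer Q 30 credits > Buyer J 20 credits.
Buyer Y is the highest bidder, so Buyer Y wins.
Under the second-price rule, the price is the second-highest bid: 90 credits.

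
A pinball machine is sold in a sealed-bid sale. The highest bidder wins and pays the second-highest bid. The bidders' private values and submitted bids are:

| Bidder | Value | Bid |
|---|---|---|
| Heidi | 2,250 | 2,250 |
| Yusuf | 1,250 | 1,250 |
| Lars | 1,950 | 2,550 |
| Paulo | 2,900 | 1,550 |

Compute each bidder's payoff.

Heidi 0, Yusuf 0, Lars -300, Paulo 0.

Ordered from highest: Lars 2,550 > Heidi 2,250 > Paulo 1,550 > Yusuf 1,250.
Lars has the top bid and wins; the price is the second-highest bid, 2,250.
Lars's payoff = 1,950 − 2,250 = -300. All other bidders lose, so their payoff is 0.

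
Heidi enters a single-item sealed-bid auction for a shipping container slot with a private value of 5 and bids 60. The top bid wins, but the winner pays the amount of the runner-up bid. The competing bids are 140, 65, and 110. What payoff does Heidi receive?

Heidi's payoff: 0.

Highest competing bid: 140.
Heidi's bid 60 is not the highest, so Heidi loses, pays nothing, and earns zero payoff.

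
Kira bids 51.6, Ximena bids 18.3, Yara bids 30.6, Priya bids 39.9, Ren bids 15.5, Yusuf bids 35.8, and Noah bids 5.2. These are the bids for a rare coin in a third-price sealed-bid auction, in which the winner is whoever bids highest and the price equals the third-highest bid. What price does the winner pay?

Sorted high to low: Kira 51.6, then Priya 39.9, then Yusuf 35.8, then Yara 30.6, then Ximena 18.3, then Ren 15.5, then Noah 5.2.
Kira is the highest bidder, so Kira wins.
Under the third-price rule, the price is the third-highest bid: 35.8.

Price paid: 35.8.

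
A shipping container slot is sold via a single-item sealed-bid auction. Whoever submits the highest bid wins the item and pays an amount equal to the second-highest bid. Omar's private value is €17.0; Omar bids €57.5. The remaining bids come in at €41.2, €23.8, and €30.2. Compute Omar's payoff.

-€24.2

Highest competing bid: €41.2.
Omar's bid €57.5 is the highest overall, so Omar wins and pays the second-highest bid, €41.2.
Payoff = value − price = €17.0 − €41.2 = -€24.2.
Overbidding won the item at a price above value — truthful bidding would have avoided this loss.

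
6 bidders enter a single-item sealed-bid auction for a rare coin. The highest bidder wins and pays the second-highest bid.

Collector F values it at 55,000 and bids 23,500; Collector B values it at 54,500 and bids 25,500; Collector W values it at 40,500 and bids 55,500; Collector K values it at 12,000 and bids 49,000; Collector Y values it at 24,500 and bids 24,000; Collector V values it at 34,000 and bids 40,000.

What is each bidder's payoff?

Sorted high to low: Collector W 55,500, then Collector K 49,000, then Collector V 40,000, then Collector B 25,500, then Collector Y 24,000, then Collector F 23,500.
Collector W has the top bid and wins; the price is the second-highest bid, 49,000.
Collector W's payoff = 40,500 − 49,000 = -8,500. All other bidders lose, so their payoff is 0.

Payoffs: Collector F 0, Collector B 0, Collector W -8,500, Collector K 0, Collector Y 0, Collector V 0.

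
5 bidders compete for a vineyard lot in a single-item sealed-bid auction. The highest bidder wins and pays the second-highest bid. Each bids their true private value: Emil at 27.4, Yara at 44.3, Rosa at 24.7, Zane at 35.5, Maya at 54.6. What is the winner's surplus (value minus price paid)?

Sorted high to low: Maya 54.6 > Yara 44.3 > Zane 35.5 > Emil 27.4 > Rosa 24.7.
Maya wins with the top bid and pays the second-highest, 44.3.
Surplus = 54.6 − 44.3 = 10.3.

Winner's surplus: 10.3.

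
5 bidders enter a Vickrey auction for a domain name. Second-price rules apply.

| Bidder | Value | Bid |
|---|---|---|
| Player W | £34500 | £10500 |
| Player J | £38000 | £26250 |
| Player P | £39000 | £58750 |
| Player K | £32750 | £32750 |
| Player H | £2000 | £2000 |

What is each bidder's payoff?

Payoffs: Player W £0, Player J £0, Player P £6250, Player K £0, Player H £0.

Ranking the bids: Player P £58750 > Player K £32750 > Player J £26250 > Player W £10500 > Player H £2000.
Player P has the top bid and wins; the price is the second-highest bid, £32750.
Player P's payoff = £39000 − £32750 = £6250. All other bidders lose, so their payoff is 0.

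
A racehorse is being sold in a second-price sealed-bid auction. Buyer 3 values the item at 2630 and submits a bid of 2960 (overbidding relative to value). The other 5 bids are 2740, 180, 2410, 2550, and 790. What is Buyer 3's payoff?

Payoff = -110.

Highest competing bid: 2740.
Buyer 3's bid 2960 is the highest overall, so Buyer 3 wins and pays the second-highest bid, 2740.
Payoff = value − price = 2630 − 2740 = -110.
Overbidding won the item at a price above value — truthful bidding would have avoided this loss.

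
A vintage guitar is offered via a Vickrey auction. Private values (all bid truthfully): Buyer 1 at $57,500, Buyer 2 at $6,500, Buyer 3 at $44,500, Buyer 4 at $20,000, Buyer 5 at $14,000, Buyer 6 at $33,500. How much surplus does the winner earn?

Bids in descending order: Buyer 1 $57,500 > Buyer 3 $44,500 > Buyer 6 $33,500 > Buyer 4 $20,000 > Buyer 5 $14,000 > Buyer 2 $6,500.
Buyer 1 wins with the top bid and pays the second-highest, $44,500.
Surplus = $57,500 − $44,500 = $13,000.

Surplus = $13,000.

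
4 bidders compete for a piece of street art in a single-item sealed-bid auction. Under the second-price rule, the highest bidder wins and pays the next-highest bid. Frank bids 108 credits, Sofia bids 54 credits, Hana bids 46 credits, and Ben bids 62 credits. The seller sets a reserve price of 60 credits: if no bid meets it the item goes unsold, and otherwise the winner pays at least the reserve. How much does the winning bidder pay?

Price paid: 62 credits.

Bids in descending order: Frank 108 credits, then Ben 62 credits, then Sofia 54 credits, then Hana 46 credits.
Frank has the highest bid, so Frank wins.
The second-highest bid is 62 credits, which exceeds the reserve, so that sets the price.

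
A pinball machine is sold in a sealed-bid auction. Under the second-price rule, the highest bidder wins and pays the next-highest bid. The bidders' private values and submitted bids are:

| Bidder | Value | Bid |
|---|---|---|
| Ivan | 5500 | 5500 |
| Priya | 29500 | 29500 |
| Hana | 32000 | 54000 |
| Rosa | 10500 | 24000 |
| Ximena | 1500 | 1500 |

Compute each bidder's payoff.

Sorted high to low: Hana 54000 > Priya 29500 > Rosa 24000 > Ivan 5500 > Ximena 1500.
Hana has the top bid and wins; the price is the second-highest bid, 29500.
Hana's payoff = 32000 − 29500 = 2500. All other bidders lose, so their payoff is 0.

Ivan 0, Priya 0, Hana 2500, Rosa 0, Ximena 0.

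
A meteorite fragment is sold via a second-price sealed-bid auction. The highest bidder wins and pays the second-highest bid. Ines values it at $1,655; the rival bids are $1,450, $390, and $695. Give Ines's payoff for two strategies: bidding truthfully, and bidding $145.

Truthful: $205; alternative: $0.

The highest competing bid is $1,450.
Bidding truthfully at $1,655: Ines has the top bid, wins, and pays the second-highest bid $1,450. Payoff = $1,655 − $1,450 = $205.
Bidding $145: the top bid is $1,450 (a rival), so Ines loses. Payoff = $0.
Deviating from a truthful bid can only lose payoff in a second-price auction — never gain.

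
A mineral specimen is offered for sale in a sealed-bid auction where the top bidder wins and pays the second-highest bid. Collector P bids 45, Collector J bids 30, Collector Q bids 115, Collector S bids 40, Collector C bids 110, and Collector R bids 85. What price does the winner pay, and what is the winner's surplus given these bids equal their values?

The winner pays 110 for a surplus of 5.

Ranking the bids: Collector Q 115; Collector C 110; Collector R 85; Collector P 45; Collector S 40; Collector J 30.
Collector Q is the highest bidder, so Collector Q wins.
Under the second-price rule, the price is the second-highest bid: 110.
Surplus = 115 − 110 = 5.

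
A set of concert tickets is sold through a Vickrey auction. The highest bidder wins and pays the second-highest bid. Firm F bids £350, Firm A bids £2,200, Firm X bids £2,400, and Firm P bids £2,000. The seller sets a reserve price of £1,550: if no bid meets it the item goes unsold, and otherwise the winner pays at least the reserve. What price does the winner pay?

Bids in descending order: Firm X £2,400 > Firm A £2,200 > Firm P £2,000 > Firm F £350.
Firm X has the highest bid, so Firm X wins.
The second-highest bid is £2,200, which exceeds the reserve, so that sets the price.

Price paid: £2,200.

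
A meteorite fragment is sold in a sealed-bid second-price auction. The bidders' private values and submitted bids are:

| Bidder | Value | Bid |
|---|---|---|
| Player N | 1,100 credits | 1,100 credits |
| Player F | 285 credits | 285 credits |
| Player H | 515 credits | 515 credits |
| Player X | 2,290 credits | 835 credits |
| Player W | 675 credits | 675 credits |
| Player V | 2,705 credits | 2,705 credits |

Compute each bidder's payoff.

Ordered from highest: Player V 2,705 credits > Player N 1,100 credits > Player X 835 credits > Player W 675 credits > Player H 515 credits > Player F 285 credits.
Player V has the top bid and wins; the price is the second-highest bid, 1,100 credits.
Player V's payoff = 2,705 credits − 1,100 credits = 1,605 credits. All other bidders lose, so their payoff is 0.

Player N 0 credits, Player F 0 credits, Player H 0 credits, Player X 0 credits, Player W 0 credits, Player V 1,605 credits.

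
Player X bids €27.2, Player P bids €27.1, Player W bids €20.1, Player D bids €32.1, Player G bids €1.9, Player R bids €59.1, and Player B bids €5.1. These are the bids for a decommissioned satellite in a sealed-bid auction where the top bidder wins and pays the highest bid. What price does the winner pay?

Sorted high to low: Player R €59.1; Player D €32.1; Player X €27.2; Player P €27.1; Player W €20.1; Player B €5.1; Player G €1.9.
Player R is the highest bidder, so Player R wins.
Under the first-price rule, the price is the highest bid: €59.1.

The winner pays €59.1.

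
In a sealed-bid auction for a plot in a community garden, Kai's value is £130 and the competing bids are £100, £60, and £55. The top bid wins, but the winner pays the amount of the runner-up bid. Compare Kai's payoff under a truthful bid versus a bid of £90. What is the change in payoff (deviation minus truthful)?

Payoff change: -£30.

The highest competing bid is £100.
Bidding truthfully at £130: Kai has the top bid, wins, and pays the second-highest bid £100. Payoff = £130 − £100 = £30.
Bidding £90: the top bid is £100 (a rival), so Kai loses. Payoff = £0.
Change = £0 − £30 = -£30.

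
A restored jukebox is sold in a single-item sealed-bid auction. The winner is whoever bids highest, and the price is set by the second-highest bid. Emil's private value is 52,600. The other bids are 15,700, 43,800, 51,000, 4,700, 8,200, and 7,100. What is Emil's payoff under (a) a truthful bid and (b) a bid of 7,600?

Truthful: 1,600; alternative: 0.

The highest competing bid is 51,000.
Bidding truthfully at 52,600: Emil has the top bid, wins, and pays the second-highest bid 51,000. Payoff = 52,600 − 51,000 = 1,600.
Bidding 7,600: the top bid is 51,000 (a rival), so Emil loses. Payoff = 0.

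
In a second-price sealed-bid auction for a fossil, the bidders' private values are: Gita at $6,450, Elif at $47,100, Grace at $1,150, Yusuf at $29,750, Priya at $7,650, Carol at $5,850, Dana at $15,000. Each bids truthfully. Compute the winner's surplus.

Bids in descending order: Elif $47,100 > Yusuf $29,750 > Dana $15,000 > Priya $7,650 > Gita $6,450 > Carol $5,850 > Grace $1,150.
Elif wins with the top bid and pays the second-highest, $29,750.
Surplus = $47,100 − $29,750 = $17,350.

$17,350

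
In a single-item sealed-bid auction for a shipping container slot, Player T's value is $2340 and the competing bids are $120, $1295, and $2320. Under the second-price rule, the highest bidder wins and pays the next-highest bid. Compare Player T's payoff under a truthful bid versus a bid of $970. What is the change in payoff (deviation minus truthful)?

The highest competing bid is $2320.
Bidding truthfully at $2340: Player T has the top bid, wins, and pays the second-highest bid $2320. Payoff = $2340 − $2320 = $20.
Bidding $970: the top bid is $2320 (a rival), so Player T loses. Payoff = $0.
Change = $0 − $20 = -$20.

Change in payoff: -$20.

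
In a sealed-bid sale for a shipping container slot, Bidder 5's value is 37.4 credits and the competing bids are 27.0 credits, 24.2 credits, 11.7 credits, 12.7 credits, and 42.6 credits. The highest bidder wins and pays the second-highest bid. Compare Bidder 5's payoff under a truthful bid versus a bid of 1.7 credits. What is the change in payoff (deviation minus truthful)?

The highest competing bid is 42.6 credits.
Bidding truthfully at 37.4 credits: the top bid is 42.6 credits (a rival), so Bidder 5 loses. Payoff = 0.0 credits.
Bidding 1.7 credits: the top bid is 42.6 credits (a rival), so Bidder 5 loses. Payoff = 0.0 credits.
Change = 0.0 credits − 0.0 credits = 0.0 credits.
The bid only affects whether you win, not the price — here both bids land on the same side of the top rival bid, so the deviation is payoff-neutral.

Payoff change: 0.0 credits.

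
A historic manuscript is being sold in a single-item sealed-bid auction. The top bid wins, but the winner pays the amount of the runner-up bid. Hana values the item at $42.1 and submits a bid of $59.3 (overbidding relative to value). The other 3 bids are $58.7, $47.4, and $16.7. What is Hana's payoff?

Payoff = -$16.6.

Highest competing bid: $58.7.
Hana's bid $59.3 is the highest overall, so Hana wins and pays the second-highest bid, $58.7.
Payoff = value − price = $42.1 − $58.7 = -$16.6.
Overbidding won the item at a price above value — truthful bidding would have avoided this loss.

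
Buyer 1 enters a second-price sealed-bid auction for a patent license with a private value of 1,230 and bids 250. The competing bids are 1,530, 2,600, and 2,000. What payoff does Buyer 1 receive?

Highest competing bid: 2,600.
Buyer 1's bid 250 is not the highest, so Buyer 1 loses, pays nothing, and earns zero payoff.

The bidder's payoff: 0.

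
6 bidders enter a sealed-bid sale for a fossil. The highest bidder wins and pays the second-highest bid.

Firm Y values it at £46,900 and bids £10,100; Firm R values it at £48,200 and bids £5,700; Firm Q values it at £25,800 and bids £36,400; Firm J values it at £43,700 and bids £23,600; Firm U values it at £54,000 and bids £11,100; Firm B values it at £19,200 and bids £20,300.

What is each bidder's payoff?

Ranking the bids: Firm Q £36,400; Firm J £23,600; Firm B £20,300; Firm U £11,100; Firm Y £10,100; Firm R £5,700.
Firm Q has the top bid and wins; the price is the second-highest bid, £23,600.
Firm Q's payoff = £25,800 − £23,600 = £2,200. All other bidders lose, so their payoff is 0.

Payoffs: Firm Y £0, Firm R £0, Firm Q £2,200, Firm J £0, Firm U £0, Firm B £0.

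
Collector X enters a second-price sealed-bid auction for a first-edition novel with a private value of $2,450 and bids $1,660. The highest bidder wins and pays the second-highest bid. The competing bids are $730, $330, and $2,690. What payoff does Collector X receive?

Payoff = $0.

Highest competing bid: $2,690.
Collector X's bid $1,660 is not the highest, so Collector X loses, pays nothing, and earns zero payoff.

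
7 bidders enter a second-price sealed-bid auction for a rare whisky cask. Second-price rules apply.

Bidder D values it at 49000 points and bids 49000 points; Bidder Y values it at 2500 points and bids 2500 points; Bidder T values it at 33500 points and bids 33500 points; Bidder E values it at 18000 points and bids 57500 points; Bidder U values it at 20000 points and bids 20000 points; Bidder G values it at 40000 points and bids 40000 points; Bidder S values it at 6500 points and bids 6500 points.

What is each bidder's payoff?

Bidder D 0 points, Bidder Y 0 points, Bidder T 0 points, Bidder E -31000 points, Bidder U 0 points, Bidder G 0 points, Bidder S 0 points.

Bids in descending order: Bidder E 57500 points > Bidder D 49000 points > Bidder G 40000 points > Bidder T 33500 points > Bidder U 20000 points > Bidder S 6500 points > Bidder Y 2500 points.
Bidder E has the top bid and wins; the price is the second-highest bid, 49000 points.
Bidder E's payoff = 18000 points − 49000 points = -31000 points. All other bidders lose, so their payoff is 0.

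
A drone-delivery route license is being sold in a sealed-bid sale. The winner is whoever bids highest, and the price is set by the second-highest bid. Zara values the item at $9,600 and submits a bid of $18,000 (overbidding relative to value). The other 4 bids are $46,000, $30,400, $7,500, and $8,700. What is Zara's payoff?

Highest competing bid: $46,000.
Zara's bid $18,000 is not the highest, so Zara loses, pays nothing, and earns zero payoff.

Payoff = $0.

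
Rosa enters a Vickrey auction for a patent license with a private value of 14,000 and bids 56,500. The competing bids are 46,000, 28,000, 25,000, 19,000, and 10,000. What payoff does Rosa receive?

Highest competing bid: 46,000.
Rosa's bid 56,500 is the highest overall, so Rosa wins and pays the second-highest bid, 46,000.
Payoff = value − price = 14,000 − 46,000 = -32,000.
Overbidding won the item at a price above value — truthful bidding would have avoided this loss.

Rosa's payoff: -32,000.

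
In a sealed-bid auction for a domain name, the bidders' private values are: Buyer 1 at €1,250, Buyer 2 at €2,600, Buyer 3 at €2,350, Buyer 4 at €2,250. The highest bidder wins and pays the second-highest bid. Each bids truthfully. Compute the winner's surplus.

Surplus = €250.

Sorted high to low: Buyer 2 €2,600; Buyer 3 €2,350; Buyer 4 €2,250; Buyer 1 €1,250.
Buyer 2 wins with the top bid and pays the second-highest, €2,350.
Surplus = €2,600 − €2,350 = €250.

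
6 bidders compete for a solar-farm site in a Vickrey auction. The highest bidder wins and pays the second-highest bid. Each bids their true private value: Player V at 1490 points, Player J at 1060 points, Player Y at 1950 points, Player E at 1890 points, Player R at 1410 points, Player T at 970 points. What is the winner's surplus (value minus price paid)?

Winner's surplus: 60 points.

Bids in descending order: Player Y 1950 points, then Player E 1890 points, then Player V 1490 points, then Player R 1410 points, then Player J 1060 points, then Player T 970 points.
Player Y wins with the top bid and pays the second-highest, 1890 points.
Surplus = 1950 points − 1890 points = 60 points.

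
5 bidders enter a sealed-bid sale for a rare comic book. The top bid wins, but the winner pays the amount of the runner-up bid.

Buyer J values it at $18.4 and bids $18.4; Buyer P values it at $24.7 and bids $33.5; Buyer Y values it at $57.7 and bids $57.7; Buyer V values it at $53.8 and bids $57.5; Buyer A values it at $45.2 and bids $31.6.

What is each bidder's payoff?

Payoffs: Buyer J $0.0, Buyer P $0.0, Buyer Y $0.2, Buyer V $0.0, Buyer A $0.0.

Ranking the bids: Buyer Y $57.7 > Buyer V $57.5 > Buyer P $33.5 > Buyer A $31.6 > Buyer J $18.4.
Buyer Y has the top bid and wins; the price is the second-highest bid, $57.5.
Buyer Y's payoff = $57.7 − $57.5 = $0.2. All other bidders lose, so their payoff is 0.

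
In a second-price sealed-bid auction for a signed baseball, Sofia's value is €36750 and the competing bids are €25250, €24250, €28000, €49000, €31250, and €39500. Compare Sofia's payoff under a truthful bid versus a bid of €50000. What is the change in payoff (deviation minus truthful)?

The highest competing bid is €49000.
Bidding truthfully at €36750: the top bid is €49000 (a rival), so Sofia loses. Payoff = €0.
Bidding €50000: Sofia has the top bid, wins, and pays the second-highest bid €49000. Payoff = €36750 − €49000 = -€12250.
Change = -€12250 − €0 = -€12250.

Payoff change: -€12250.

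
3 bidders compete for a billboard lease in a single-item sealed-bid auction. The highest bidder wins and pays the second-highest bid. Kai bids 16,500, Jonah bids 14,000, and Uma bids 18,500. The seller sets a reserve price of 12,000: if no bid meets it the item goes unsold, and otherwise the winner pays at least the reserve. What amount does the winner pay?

Ordered from highest: Uma 18,500 > Kai 16,500 > Jonah 14,000.
Uma has the highest bid, so Uma wins.
The second-highest bid is 16,500, which exceeds the reserve, so that sets the price.

The winner pays 16,500.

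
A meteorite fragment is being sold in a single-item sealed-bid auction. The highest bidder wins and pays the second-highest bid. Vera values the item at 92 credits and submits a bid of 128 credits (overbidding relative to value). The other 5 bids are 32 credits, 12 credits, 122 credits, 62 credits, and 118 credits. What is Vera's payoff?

Highest competing bid: 122 credits.
Vera's bid 128 credits is the highest overall, so Vera wins and pays the second-highest bid, 122 credits.
Payoff = value − price = 92 credits − 122 credits = -30 credits.
Overbidding won the item at a price above value — truthful bidding would have avoided this loss.

Payoff = -30 credits.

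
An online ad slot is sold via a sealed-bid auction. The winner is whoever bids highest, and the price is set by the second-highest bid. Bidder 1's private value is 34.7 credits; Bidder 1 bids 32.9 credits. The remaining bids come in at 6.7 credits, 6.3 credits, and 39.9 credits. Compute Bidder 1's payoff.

The bidder's payoff: 0.0 credits.

Highest competing bid: 39.9 credits.
Bidder 1's bid 32.9 credits is not the highest, so Bidder 1 loses, pays nothing, and earns zero payoff.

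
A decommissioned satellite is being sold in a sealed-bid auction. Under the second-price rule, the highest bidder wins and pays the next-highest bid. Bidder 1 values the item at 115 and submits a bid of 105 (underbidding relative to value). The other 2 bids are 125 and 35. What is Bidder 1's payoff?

The bidder's payoff: 0.

Highest competing bid: 125.
Bidder 1's bid 105 is not the highest, so Bidder 1 loses, pays nothing, and earns zero payoff.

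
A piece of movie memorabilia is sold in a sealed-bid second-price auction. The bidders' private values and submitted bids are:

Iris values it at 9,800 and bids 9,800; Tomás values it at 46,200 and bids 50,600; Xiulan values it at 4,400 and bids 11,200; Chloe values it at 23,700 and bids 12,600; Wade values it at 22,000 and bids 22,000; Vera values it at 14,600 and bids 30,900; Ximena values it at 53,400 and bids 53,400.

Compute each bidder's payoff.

Bids in descending order: Ximena 53,400 > Tomás 50,600 > Vera 30,900 > Wade 22,000 > Chloe 12,600 > Xiulan 11,200 > Iris 9,800.
Ximena has the top bid and wins; the price is the second-highest bid, 50,600.
Ximena's payoff = 53,400 − 50,600 = 2,800. All other bidders lose, so their payoff is 0.

Payoffs: Iris 0, Tomás 0, Xiulan 0, Chloe 0, Wade 0, Vera 0, Ximena 2,800.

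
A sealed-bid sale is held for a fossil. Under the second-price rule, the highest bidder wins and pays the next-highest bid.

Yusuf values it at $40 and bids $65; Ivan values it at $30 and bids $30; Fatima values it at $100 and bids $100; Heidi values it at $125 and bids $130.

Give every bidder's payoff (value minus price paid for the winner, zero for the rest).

Sorted high to low: Heidi $130, then Fatima $100, then Yusuf $65, then Ivan $30.
Heidi has the top bid and wins; the price is the second-highest bid, $100.
Heidi's payoff = $125 − $100 = $25. All other bidders lose, so their payoff is 0.

Payoffs: Yusuf $0, Ivan $0, Fatima $0, Heidi $25.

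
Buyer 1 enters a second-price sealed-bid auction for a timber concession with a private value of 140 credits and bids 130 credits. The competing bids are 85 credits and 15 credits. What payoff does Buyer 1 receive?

Highest competing bid: 85 credits.
Buyer 1's bid 130 credits is the highest overall, so Buyer 1 wins and pays the second-highest bid, 85 credits.
Payoff = value − price = 140 credits − 85 credits = 55 credits.

The bidder's payoff: 55 credits.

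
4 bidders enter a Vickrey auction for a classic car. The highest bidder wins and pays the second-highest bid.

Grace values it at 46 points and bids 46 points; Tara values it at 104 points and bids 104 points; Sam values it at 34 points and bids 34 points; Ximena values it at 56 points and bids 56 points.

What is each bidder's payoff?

Sorted high to low: Tara 104 points, then Ximena 56 points, then Grace 46 points, then Sam 34 points.
Tara has the top bid and wins; the price is the second-highest bid, 56 points.
Tara's payoff = 104 points − 56 points = 48 points. All other bidders lose, so their payoff is 0.

Grace 0 points, Tara 48 points, Sam 0 points, Ximena 0 points.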